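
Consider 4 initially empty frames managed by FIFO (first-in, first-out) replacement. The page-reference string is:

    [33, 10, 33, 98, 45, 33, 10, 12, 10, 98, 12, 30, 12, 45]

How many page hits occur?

33 → miss, frames {33}
10 → miss, frames {33,10}
33 → hit
98 → miss, frames {33,10,98}
45 → miss, frames {33,10,98,45}
33 → hit
10 → hit
12 → miss, evict 33, frames {10,98,45,12}
10 → hit
98 → hit
12 → hit
30 → miss, evict 10, frames {98,45,12,30}
12 → hit
45 → hit
Hits: 8.

8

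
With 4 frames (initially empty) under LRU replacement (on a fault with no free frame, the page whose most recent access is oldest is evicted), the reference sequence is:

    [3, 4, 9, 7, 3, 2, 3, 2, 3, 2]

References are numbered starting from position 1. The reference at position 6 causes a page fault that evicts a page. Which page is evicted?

4

pos 1: 3: fault, frames [3]
pos 2: 4: fault, frames [3, 4]
pos 3: 9: fault, frames [3, 4, 9]
pos 4: 7: fault, frames [3, 4, 9, 7]
pos 5: 3: hit
pos 6: 2: fault, evict 4, frames [9, 7, 3, 2]
At position 6, page 4 is evicted.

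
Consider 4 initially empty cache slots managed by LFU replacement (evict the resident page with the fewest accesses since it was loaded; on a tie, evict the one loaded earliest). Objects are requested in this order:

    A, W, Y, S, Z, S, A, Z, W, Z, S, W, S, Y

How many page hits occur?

A → miss, frames {A}
W → miss, frames {A,W}
Y → miss, frames {A,W,Y}
S → miss, frames {A,W,Y,S}
Z → miss, evict A, frames {W,Y,S,Z}
S → hit
A → miss, evict W, frames {Y,S,Z,A}
Z → hit
W → miss, evict Y, frames {S,Z,A,W}
Z → hit
S → hit
W → hit
S → hit
Y → miss, evict A, frames {S,Z,W,Y}
Hits: 6.

6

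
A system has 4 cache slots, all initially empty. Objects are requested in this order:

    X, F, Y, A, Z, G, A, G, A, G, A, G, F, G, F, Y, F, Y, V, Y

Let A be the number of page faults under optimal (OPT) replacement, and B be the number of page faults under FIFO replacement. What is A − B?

-2

Under OPT: F F F F F F . . . . . . . . . . . . F . → 7 faults.
Under FIFO: F F F F F F . . . . . . F . . F . . F . → 9 faults.
A − B = 7 − 9 = -2.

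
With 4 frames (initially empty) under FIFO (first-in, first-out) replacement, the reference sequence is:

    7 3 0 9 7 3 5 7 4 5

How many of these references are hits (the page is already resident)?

7: miss, frames [7]
3: miss, frames [7, 3]
0: miss, frames [7, 3, 0]
9: miss, frames [7, 3, 0, 9]
7: hit
3: hit
5: miss, evict 7, frames [3, 0, 9, 5]
7: miss, evict 3, frames [0, 9, 5, 7]
4: miss, evict 0, frames [9, 5, 7, 4]
5: hit
Hits: 3.

3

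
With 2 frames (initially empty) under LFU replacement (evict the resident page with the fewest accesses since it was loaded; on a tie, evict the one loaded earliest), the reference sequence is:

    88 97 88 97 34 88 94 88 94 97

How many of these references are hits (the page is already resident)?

3

88 → miss, frames (88)
97 → miss, frames (88 97)
88 → hit
97 → hit
34 → miss, evict 88, frames (97 34)
88 → miss, evict 34, frames (97 88)
94 → miss, evict 88, frames (97 94)
88 → miss, evict 94, frames (97 88)
94 → miss, evict 88, frames (97 94)
97 → hit
Hits: 3.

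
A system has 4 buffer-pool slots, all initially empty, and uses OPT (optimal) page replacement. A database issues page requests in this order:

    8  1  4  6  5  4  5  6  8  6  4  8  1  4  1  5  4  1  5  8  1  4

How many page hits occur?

8: miss, frames (8)
1: miss, frames (8 1)
4: miss, frames (8 1 4)
6: miss, frames (8 1 4 6)
5: miss, evict 1, frames (8 4 6 5)
4: hit
5: hit
6: hit
8: hit
6: hit
4: hit
8: hit
1: miss, evict 6, frames (8 4 5 1)
4: hit
1: hit
5: hit
4: hit
1: hit
5: hit
8: hit
1: hit
4: hit
Hits: 16.

16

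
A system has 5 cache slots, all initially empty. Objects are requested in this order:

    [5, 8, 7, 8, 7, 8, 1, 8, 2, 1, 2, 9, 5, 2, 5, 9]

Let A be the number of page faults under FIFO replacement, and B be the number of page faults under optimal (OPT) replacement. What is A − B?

Under FIFO: F F F . . . F . F . . F F . . . → 7 faults.
Under OPT: F F F . . . F . F . . F . . . . → 6 faults.
A − B = 7 − 6 = 1.

1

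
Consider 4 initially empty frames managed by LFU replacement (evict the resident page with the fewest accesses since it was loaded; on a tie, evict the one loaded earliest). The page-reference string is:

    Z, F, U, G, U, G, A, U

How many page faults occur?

5

Z -> fault, frames (Z)
F -> fault, frames (Z F)
U -> fault, frames (Z F U)
G -> fault, frames (Z F U G)
U -> hit
G -> hit
A -> fault, evict Z, frames (F U G A)
U -> hit
Page faults: 5.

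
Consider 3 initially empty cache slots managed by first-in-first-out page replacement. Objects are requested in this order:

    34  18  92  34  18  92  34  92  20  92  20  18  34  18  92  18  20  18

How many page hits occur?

34 → fault, frames (34)
18 → fault, frames (34 18)
92 → fault, frames (34 18 92)
34 → hit
18 → hit
92 → hit
34 → hit
92 → hit
20 → fault, evict 34, frames (18 92 20)
92 → hit
20 → hit
18 → hit
34 → fault, evict 18, frames (92 20 34)
18 → fault, evict 92, frames (20 34 18)
92 → fault, evict 20, frames (34 18 92)
18 → hit
20 → fault, evict 34, frames (18 92 20)
18 → hit
Hits: 10.

10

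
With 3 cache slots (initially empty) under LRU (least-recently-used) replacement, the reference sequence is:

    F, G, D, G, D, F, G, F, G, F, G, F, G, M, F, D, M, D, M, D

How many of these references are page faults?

F -> fault, frames (F)
G -> fault, frames (F G)
D -> fault, frames (F G D)
G -> hit
D -> hit
F -> hit
G -> hit
F -> hit
G -> hit
F -> hit
G -> hit
F -> hit
G -> hit
M -> fault, evict D, frames (F G M)
F -> hit
D -> fault, evict G, frames (M F D)
M -> hit
D -> hit
M -> hit
D -> hit
Page faults: 5.

5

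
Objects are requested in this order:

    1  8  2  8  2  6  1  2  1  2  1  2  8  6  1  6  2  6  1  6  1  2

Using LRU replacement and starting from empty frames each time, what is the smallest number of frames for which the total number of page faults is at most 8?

f=1: 22 faults
f=2: 12 faults
f=3: 9 faults
f=4: 4 faults
Smallest f with faults ≤ 8 is 4.

4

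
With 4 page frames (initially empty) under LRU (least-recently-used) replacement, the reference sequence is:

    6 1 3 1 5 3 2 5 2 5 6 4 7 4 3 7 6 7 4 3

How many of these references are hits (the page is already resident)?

11

6 → fault, frames (6)
1 → fault, frames (6 1)
3 → fault, frames (6 1 3)
1 → hit
5 → fault, frames (6 3 1 5)
3 → hit
2 → fault, evict 6, frames (1 5 3 2)
5 → hit
2 → hit
5 → hit
6 → fault, evict 1, frames (3 2 5 6)
4 → fault, evict 3, frames (2 5 6 4)
7 → fault, evict 2, frames (5 6 4 7)
4 → hit
3 → fault, evict 5, frames (6 7 4 3)
7 → hit
6 → hit
7 → hit
4 → hit
3 → hit
Hits: 11.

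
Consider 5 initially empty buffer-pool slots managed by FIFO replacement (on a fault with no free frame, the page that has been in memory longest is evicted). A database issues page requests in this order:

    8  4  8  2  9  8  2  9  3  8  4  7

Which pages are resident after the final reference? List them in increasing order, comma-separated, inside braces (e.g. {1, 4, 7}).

{2, 3, 4, 7, 9}

8 -> fault, frames [8]
4 -> fault, frames [8, 4]
8 -> hit
2 -> fault, frames [8, 4, 2]
9 -> fault, frames [8, 4, 2, 9]
8 -> hit
2 -> hit
9 -> hit
3 -> fault, frames [8, 4, 2, 9, 3]
8 -> hit
4 -> hit
7 -> fault, evict 8, frames [4, 2, 9, 3, 7]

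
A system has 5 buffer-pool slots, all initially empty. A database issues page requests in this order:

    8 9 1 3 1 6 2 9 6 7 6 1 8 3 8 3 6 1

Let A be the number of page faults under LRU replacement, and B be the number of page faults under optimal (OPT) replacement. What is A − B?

Under LRU: F F F F . F F . . F . . F F . . . . → 9 faults.
Under OPT: F F F F . F F . . F . . . F . . . . → 8 faults.
A − B = 9 − 8 = 1.

1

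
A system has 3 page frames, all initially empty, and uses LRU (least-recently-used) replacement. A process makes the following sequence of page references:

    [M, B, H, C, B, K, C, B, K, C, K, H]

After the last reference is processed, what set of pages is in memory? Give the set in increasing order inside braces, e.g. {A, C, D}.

M: miss, frames [M]
B: miss, frames [M, B]
H: miss, frames [M, B, H]
C: miss, evict M, frames [B, H, C]
B: hit
K: miss, evict H, frames [C, B, K]
C: hit
B: hit
K: hit
C: hit
K: hit
H: miss, evict B, frames [C, K, H]

{C, H, K}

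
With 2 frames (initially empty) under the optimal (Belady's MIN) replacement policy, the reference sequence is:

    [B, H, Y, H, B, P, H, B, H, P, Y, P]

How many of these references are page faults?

B → fault, frames [B]
H → fault, frames [B, H]
Y → fault, evict B, frames [H, Y]
H → hit
B → fault, evict Y, frames [H, B]
P → fault, evict B, frames [H, P]
H → hit
B → fault, evict P, frames [H, B]
H → hit
P → fault, evict B, frames [H, P]
Y → fault, evict H, frames [P, Y]
P → hit
Page faults: 8.

8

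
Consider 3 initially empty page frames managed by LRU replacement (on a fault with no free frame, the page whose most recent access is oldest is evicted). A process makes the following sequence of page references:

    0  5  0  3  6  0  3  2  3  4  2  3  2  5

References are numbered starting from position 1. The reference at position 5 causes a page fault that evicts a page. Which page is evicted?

5

pos 1: 0: fault, frames [0]
pos 2: 5: fault, frames [0, 5]
pos 3: 0: hit
pos 4: 3: fault, frames [5, 0, 3]
pos 5: 6: fault, evict 5, frames [0, 3, 6]
At position 5, page 5 is evicted.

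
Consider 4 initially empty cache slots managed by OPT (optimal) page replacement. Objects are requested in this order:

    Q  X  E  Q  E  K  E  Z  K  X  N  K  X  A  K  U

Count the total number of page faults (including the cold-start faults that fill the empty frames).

8

Q: fault, frames (Q)
X: fault, frames (Q X)
E: fault, frames (Q X E)
Q: hit
E: hit
K: fault, frames (Q X E K)
E: hit
Z: fault, evict E, frames (Q X K Z)
K: hit
X: hit
N: fault, evict Z, frames (Q X K N)
K: hit
X: hit
A: fault, evict N, frames (Q X K A)
K: hit
U: fault, evict A, frames (Q X K U)
Page faults: 8.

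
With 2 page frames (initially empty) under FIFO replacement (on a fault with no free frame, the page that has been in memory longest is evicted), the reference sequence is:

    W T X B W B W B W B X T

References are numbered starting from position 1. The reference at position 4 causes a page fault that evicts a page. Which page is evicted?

pos 1: W: miss, frames (W)
pos 2: T: miss, frames (W T)
pos 3: X: miss, evict W, frames (T X)
pos 4: B: miss, evict T, frames (X B)
At position 4, page T is evicted.

T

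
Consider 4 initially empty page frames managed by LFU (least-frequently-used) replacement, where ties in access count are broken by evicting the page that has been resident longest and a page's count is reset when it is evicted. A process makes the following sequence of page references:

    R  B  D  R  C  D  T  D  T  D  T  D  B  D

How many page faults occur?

R: fault, frames {R}
B: fault, frames {R,B}
D: fault, frames {R,B,D}
R: hit
C: fault, frames {R,B,D,C}
D: hit
T: fault, evict B, frames {R,D,C,T}
D: hit
T: hit
D: hit
T: hit
D: hit
B: fault, evict C, frames {R,D,T,B}
D: hit
Page faults: 6.

6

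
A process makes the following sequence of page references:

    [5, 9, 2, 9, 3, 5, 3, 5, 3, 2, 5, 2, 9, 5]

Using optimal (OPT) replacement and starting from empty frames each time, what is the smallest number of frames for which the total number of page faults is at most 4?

f=1: 14 faults
f=2: 7 faults
f=3: 5 faults
f=4: 4 faults
Smallest f with faults ≤ 4 is 4.

4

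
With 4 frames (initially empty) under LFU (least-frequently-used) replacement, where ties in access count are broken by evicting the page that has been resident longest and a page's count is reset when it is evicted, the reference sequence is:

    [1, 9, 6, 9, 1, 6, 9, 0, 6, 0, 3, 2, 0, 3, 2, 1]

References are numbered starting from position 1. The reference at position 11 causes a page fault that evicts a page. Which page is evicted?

1

pos 1: 1: miss, frames [1]
pos 2: 9: miss, frames [1, 9]
pos 3: 6: miss, frames [1, 9, 6]
pos 4: 9: hit
pos 5: 1: hit
pos 6: 6: hit
pos 7: 9: hit
pos 8: 0: miss, frames [1, 9, 6, 0]
pos 9: 6: hit
pos 10: 0: hit
pos 11: 3: miss, evict 1, frames [9, 6, 0, 3]
At position 11, page 1 is evicted.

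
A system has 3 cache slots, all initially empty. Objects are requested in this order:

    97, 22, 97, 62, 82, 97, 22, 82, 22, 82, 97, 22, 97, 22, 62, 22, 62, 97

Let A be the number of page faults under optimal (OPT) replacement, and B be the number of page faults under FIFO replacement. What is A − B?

-2

Under OPT: F F . F F . . . . . . . . . F . . . → 5 faults.
Under FIFO: F F . F F F F . . . . . . . F . . . → 7 faults.
A − B = 5 − 7 = -2.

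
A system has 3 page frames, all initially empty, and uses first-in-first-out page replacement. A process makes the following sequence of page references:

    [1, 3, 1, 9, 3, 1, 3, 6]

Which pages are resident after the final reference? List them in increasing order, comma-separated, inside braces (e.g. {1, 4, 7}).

{3, 6, 9}

1: fault, frames {1}
3: fault, frames {1,3}
1: hit
9: fault, frames {1,3,9}
3: hit
1: hit
3: hit
6: fault, evict 1, frames {3,9,6}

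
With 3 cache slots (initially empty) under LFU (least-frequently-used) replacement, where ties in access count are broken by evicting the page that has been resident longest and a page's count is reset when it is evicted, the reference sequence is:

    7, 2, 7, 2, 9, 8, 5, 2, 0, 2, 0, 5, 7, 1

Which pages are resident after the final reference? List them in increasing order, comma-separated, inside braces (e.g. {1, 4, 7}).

{0, 1, 2}

7 → fault, frames [7]
2 → fault, frames [7, 2]
7 → hit
2 → hit
9 → fault, frames [7, 2, 9]
8 → fault, evict 9, frames [7, 2, 8]
5 → fault, evict 8, frames [7, 2, 5]
2 → hit
0 → fault, evict 5, frames [7, 2, 0]
2 → hit
0 → hit
5 → fault, evict 7, frames [2, 0, 5]
7 → fault, evict 5, frames [2, 0, 7]
1 → fault, evict 7, frames [2, 0, 1]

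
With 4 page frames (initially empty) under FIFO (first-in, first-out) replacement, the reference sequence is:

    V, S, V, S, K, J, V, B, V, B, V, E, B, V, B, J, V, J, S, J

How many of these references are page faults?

9

V: miss, frames (V)
S: miss, frames (V S)
V: hit
S: hit
K: miss, frames (V S K)
J: miss, frames (V S K J)
V: hit
B: miss, evict V, frames (S K J B)
V: miss, evict S, frames (K J B V)
B: hit
V: hit
E: miss, evict K, frames (J B V E)
B: hit
V: hit
B: hit
J: hit
V: hit
J: hit
S: miss, evict J, frames (B V E S)
J: miss, evict B, frames (V E S J)
Page faults: 9.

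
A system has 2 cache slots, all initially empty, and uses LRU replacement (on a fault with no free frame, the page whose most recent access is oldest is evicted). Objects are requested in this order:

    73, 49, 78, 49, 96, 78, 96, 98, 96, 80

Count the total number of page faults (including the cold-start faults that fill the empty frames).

73: miss, frames [73]
49: miss, frames [73, 49]
78: miss, evict 73, frames [49, 78]
49: hit
96: miss, evict 78, frames [49, 96]
78: miss, evict 49, frames [96, 78]
96: hit
98: miss, evict 78, frames [96, 98]
96: hit
80: miss, evict 98, frames [96, 80]
Page faults: 7.

7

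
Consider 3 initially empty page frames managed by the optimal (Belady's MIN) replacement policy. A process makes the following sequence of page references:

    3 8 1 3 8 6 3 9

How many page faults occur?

5

3: fault, frames {3}
8: fault, frames {3,8}
1: fault, frames {3,8,1}
3: hit
8: hit
6: fault, evict 1, frames {3,8,6}
3: hit
9: fault, evict 6, frames {3,8,9}
Page faults: 5.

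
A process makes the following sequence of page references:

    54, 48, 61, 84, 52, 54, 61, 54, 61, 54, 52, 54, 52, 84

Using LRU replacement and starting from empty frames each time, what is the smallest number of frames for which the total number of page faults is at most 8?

3

f=1: 14 faults
f=2: 9 faults
f=3: 8 faults
f=4: 6 faults
f=5: 5 faults
Smallest f with faults ≤ 8 is 3.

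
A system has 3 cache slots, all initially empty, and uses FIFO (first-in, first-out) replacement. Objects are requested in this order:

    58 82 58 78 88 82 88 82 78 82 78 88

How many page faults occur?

58 → fault, frames [58]
82 → fault, frames [58, 82]
58 → hit
78 → fault, frames [58, 82, 78]
88 → fault, evict 58, frames [82, 78, 88]
82 → hit
88 → hit
82 → hit
78 → hit
82 → hit
78 → hit
88 → hit
Page faults: 4.

4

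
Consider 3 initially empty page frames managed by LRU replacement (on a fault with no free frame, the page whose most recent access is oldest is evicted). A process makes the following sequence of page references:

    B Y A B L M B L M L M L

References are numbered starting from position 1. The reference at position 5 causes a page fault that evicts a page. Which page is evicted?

pos 1: B -> miss, frames {B}
pos 2: Y -> miss, frames {B,Y}
pos 3: A -> miss, frames {B,Y,A}
pos 4: B -> hit
pos 5: L -> miss, evict Y, frames {A,B,L}
At position 5, page Y is evicted.

Y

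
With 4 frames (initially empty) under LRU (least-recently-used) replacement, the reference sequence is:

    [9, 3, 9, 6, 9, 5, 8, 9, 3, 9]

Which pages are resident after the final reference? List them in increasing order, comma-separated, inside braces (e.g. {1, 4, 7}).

9 -> miss, frames (9)
3 -> miss, frames (9 3)
9 -> hit
6 -> miss, frames (3 9 6)
9 -> hit
5 -> miss, frames (3 6 9 5)
8 -> miss, evict 3, frames (6 9 5 8)
9 -> hit
3 -> miss, evict 6, frames (5 8 9 3)
9 -> hit

{3, 5, 8, 9}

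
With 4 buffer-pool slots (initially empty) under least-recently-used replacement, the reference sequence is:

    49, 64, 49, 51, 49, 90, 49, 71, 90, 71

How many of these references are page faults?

49 -> fault, frames (49)
64 -> fault, frames (49 64)
49 -> hit
51 -> fault, frames (64 49 51)
49 -> hit
90 -> fault, frames (64 51 49 90)
49 -> hit
71 -> fault, evict 64, frames (51 90 49 71)
90 -> hit
71 -> hit
Page faults: 5.

5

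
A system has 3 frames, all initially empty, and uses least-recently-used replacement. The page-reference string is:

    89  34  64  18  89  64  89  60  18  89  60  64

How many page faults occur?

8

89 → fault, frames {89}
34 → fault, frames {89,34}
64 → fault, frames {89,34,64}
18 → fault, evict 89, frames {34,64,18}
89 → fault, evict 34, frames {64,18,89}
64 → hit
89 → hit
60 → fault, evict 18, frames {64,89,60}
18 → fault, evict 64, frames {89,60,18}
89 → hit
60 → hit
64 → fault, evict 18, frames {89,60,64}
Page faults: 8.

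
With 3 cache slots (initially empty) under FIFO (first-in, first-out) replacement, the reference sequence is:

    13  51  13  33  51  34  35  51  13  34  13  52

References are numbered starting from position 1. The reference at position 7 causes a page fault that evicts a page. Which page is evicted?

pos 1: 13 -> miss, frames {13}
pos 2: 51 -> miss, frames {13,51}
pos 3: 13 -> hit
pos 4: 33 -> miss, frames {13,51,33}
pos 5: 51 -> hit
pos 6: 34 -> miss, evict 13, frames {51,33,34}
pos 7: 35 -> miss, evict 51, frames {33,34,35}
At position 7, page 51 is evicted.

51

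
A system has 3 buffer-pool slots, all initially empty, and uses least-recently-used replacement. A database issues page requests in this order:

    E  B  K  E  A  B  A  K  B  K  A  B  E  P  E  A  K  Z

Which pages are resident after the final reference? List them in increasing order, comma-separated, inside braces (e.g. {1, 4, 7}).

E: fault, frames [E]
B: fault, frames [E, B]
K: fault, frames [E, B, K]
E: hit
A: fault, evict B, frames [K, E, A]
B: fault, evict K, frames [E, A, B]
A: hit
K: fault, evict E, frames [B, A, K]
B: hit
K: hit
A: hit
B: hit
E: fault, evict K, frames [A, B, E]
P: fault, evict A, frames [B, E, P]
E: hit
A: fault, evict B, frames [P, E, A]
K: fault, evict P, frames [E, A, K]
Z: fault, evict E, frames [A, K, Z]

{A, K, Z}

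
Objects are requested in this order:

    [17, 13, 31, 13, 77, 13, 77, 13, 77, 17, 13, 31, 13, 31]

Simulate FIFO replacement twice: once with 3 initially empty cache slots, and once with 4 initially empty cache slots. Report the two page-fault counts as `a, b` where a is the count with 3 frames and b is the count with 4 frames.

7, 4

3 frames: F F F . F . . . . F F F . . → 7 faults.
4 frames: F F F . F . . . . . . . . . → 4 faults.
4 < 7: adding a frame reduced faults, as is typical.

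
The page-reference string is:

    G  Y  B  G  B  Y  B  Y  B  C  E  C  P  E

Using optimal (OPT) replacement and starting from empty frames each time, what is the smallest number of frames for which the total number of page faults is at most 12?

f=1: 14 faults
f=2: 7 faults
f=3: 6 faults
f=4: 6 faults
f=5: 6 faults
f=6: 6 faults
Smallest f with faults ≤ 12 is 2.

2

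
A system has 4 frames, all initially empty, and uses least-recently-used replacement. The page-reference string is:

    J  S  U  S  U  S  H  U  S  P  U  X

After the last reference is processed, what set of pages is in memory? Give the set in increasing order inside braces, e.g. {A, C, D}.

J → fault, frames (J)
S → fault, frames (J S)
U → fault, frames (J S U)
S → hit
U → hit
S → hit
H → fault, frames (J U S H)
U → hit
S → hit
P → fault, evict J, frames (H U S P)
U → hit
X → fault, evict H, frames (S P U X)

{P, S, U, X}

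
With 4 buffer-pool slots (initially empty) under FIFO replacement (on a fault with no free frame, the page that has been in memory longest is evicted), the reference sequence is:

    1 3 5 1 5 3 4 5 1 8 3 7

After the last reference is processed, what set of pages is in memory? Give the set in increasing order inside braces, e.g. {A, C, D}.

{4, 5, 7, 8}

1 → fault, frames {1}
3 → fault, frames {1,3}
5 → fault, frames {1,3,5}
1 → hit
5 → hit
3 → hit
4 → fault, frames {1,3,5,4}
5 → hit
1 → hit
8 → fault, evict 1, frames {3,5,4,8}
3 → hit
7 → fault, evict 3, frames {5,4,8,7}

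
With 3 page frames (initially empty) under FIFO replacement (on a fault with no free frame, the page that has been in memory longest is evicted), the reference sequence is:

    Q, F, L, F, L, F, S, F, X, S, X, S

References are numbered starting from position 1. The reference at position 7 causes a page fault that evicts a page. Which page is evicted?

Q

pos 1: Q -> fault, frames (Q)
pos 2: F -> fault, frames (Q F)
pos 3: L -> fault, frames (Q F L)
pos 4: F -> hit
pos 5: L -> hit
pos 6: F -> hit
pos 7: S -> fault, evict Q, frames (F L S)
At position 7, page Q is evicted.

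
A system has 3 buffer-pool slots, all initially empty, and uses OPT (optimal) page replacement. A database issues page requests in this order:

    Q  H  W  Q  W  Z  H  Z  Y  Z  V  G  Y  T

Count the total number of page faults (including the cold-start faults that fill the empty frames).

8

Q -> fault, frames (Q)
H -> fault, frames (Q H)
W -> fault, frames (Q H W)
Q -> hit
W -> hit
Z -> fault, evict W, frames (Q H Z)
H -> hit
Z -> hit
Y -> fault, evict H, frames (Q Z Y)
Z -> hit
V -> fault, evict Z, frames (Q Y V)
G -> fault, evict V, frames (Q Y G)
Y -> hit
T -> fault, evict G, frames (Q Y T)
Page faults: 8.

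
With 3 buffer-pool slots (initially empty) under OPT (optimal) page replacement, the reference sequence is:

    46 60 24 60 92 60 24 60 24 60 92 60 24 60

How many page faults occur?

46 → miss, frames [46]
60 → miss, frames [46, 60]
24 → miss, frames [46, 60, 24]
60 → hit
92 → miss, evict 46, frames [60, 24, 92]
60 → hit
24 → hit
60 → hit
24 → hit
60 → hit
92 → hit
60 → hit
24 → hit
60 → hit
Page faults: 4.

4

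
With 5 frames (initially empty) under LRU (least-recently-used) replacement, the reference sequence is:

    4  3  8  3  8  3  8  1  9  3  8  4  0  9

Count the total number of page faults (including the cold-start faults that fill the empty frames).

4 -> fault, frames (4)
3 -> fault, frames (4 3)
8 -> fault, frames (4 3 8)
3 -> hit
8 -> hit
3 -> hit
8 -> hit
1 -> fault, frames (4 3 8 1)
9 -> fault, frames (4 3 8 1 9)
3 -> hit
8 -> hit
4 -> hit
0 -> fault, evict 1, frames (9 3 8 4 0)
9 -> hit
Page faults: 6.

6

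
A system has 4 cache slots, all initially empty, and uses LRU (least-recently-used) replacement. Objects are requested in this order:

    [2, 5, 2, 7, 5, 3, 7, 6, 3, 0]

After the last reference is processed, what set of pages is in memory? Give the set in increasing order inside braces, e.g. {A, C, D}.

{0, 3, 6, 7}

2: miss, frames [2]
5: miss, frames [2, 5]
2: hit
7: miss, frames [5, 2, 7]
5: hit
3: miss, frames [2, 7, 5, 3]
7: hit
6: miss, evict 2, frames [5, 3, 7, 6]
3: hit
0: miss, evict 5, frames [7, 6, 3, 0]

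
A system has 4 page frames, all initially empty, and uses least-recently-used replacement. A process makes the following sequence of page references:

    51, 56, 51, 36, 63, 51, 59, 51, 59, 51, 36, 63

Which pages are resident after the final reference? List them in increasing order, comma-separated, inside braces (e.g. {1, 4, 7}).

51 -> miss, frames {51}
56 -> miss, frames {51,56}
51 -> hit
36 -> miss, frames {56,51,36}
63 -> miss, frames {56,51,36,63}
51 -> hit
59 -> miss, evict 56, frames {36,63,51,59}
51 -> hit
59 -> hit
51 -> hit
36 -> hit
63 -> hit

{36, 51, 59, 63}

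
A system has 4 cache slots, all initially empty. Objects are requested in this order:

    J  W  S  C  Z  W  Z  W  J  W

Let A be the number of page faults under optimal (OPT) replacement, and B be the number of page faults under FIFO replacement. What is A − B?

Under OPT: F F F F F . . . . . → 5 faults.
Under FIFO: F F F F F . . . F F → 7 faults.
A − B = 5 − 7 = -2.

-2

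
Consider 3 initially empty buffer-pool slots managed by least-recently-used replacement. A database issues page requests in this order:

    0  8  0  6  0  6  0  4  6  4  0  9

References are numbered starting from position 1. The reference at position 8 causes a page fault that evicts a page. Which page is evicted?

pos 1: 0 → miss, frames [0]
pos 2: 8 → miss, frames [0, 8]
pos 3: 0 → hit
pos 4: 6 → miss, frames [8, 0, 6]
pos 5: 0 → hit
pos 6: 6 → hit
pos 7: 0 → hit
pos 8: 4 → miss, evict 8, frames [6, 0, 4]
At position 8, page 8 is evicted.

8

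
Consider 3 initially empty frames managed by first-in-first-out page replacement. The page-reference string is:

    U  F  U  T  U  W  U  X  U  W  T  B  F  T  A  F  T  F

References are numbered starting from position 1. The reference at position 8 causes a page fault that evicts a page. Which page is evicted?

pos 1: U → miss, frames (U)
pos 2: F → miss, frames (U F)
pos 3: U → hit
pos 4: T → miss, frames (U F T)
pos 5: U → hit
pos 6: W → miss, evict U, frames (F T W)
pos 7: U → miss, evict F, frames (T W U)
pos 8: X → miss, evict T, frames (W U X)
At position 8, page T is evicted.

T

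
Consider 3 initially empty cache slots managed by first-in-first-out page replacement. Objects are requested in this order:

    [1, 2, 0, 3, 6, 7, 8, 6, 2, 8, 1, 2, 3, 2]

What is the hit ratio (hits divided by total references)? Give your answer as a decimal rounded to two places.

1: miss, frames [1]
2: miss, frames [1, 2]
0: miss, frames [1, 2, 0]
3: miss, evict 1, frames [2, 0, 3]
6: miss, evict 2, frames [0, 3, 6]
7: miss, evict 0, frames [3, 6, 7]
8: miss, evict 3, frames [6, 7, 8]
6: hit
2: miss, evict 6, frames [7, 8, 2]
8: hit
1: miss, evict 7, frames [8, 2, 1]
2: hit
3: miss, evict 8, frames [2, 1, 3]
2: hit
Hits: 4 of 14 references → 4/14 = 0.2857.

0.29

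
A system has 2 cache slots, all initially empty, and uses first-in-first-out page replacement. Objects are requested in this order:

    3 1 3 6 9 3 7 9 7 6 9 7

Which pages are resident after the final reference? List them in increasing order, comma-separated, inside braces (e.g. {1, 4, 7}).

{6, 7}

3: fault, frames {3}
1: fault, frames {3,1}
3: hit
6: fault, evict 3, frames {1,6}
9: fault, evict 1, frames {6,9}
3: fault, evict 6, frames {9,3}
7: fault, evict 9, frames {3,7}
9: fault, evict 3, frames {7,9}
7: hit
6: fault, evict 7, frames {9,6}
9: hit
7: fault, evict 9, frames {6,7}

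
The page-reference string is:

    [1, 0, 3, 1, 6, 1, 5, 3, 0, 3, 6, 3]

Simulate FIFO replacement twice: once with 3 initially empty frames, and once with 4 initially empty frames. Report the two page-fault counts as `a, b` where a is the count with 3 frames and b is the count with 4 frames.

9, 5

3 frames: F F F . F F F F F . F . → 9 faults.
4 frames: F F F . F . F . . . . . → 5 faults.
5 < 9: adding a frame reduced faults, as is typical.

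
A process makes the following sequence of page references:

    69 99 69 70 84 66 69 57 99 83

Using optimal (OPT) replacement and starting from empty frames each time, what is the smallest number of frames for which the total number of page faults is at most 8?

f=1: 10 faults
f=2: 8 faults
f=3: 7 faults
f=4: 7 faults
f=5: 7 faults
f=6: 7 faults
f=7: 7 faults
Smallest f with faults ≤ 8 is 2.

2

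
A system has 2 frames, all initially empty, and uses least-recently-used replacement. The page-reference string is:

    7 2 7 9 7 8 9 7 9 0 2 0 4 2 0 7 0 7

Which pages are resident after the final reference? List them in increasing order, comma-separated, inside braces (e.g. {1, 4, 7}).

7: fault, frames (7)
2: fault, frames (7 2)
7: hit
9: fault, evict 2, frames (7 9)
7: hit
8: fault, evict 9, frames (7 8)
9: fault, evict 7, frames (8 9)
7: fault, evict 8, frames (9 7)
9: hit
0: fault, evict 7, frames (9 0)
2: fault, evict 9, frames (0 2)
0: hit
4: fault, evict 2, frames (0 4)
2: fault, evict 0, frames (4 2)
0: fault, evict 4, frames (2 0)
7: fault, evict 2, frames (0 7)
0: hit
7: hit

{0, 7}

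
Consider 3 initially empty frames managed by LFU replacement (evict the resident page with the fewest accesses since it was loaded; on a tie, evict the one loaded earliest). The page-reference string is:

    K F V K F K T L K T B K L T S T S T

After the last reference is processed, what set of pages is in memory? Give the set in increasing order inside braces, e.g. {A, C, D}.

K -> miss, frames {K}
F -> miss, frames {K,F}
V -> miss, frames {K,F,V}
K -> hit
F -> hit
K -> hit
T -> miss, evict V, frames {K,F,T}
L -> miss, evict T, frames {K,F,L}
K -> hit
T -> miss, evict L, frames {K,F,T}
B -> miss, evict T, frames {K,F,B}
K -> hit
L -> miss, evict B, frames {K,F,L}
T -> miss, evict L, frames {K,F,T}
S -> miss, evict T, frames {K,F,S}
T -> miss, evict S, frames {K,F,T}
S -> miss, evict T, frames {K,F,S}
T -> miss, evict S, frames {K,F,T}

{F, K, T}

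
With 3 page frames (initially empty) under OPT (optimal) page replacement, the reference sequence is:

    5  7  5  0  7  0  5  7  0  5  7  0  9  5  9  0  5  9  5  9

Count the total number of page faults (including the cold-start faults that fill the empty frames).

4

5 → fault, frames {5}
7 → fault, frames {5,7}
5 → hit
0 → fault, frames {5,7,0}
7 → hit
0 → hit
5 → hit
7 → hit
0 → hit
5 → hit
7 → hit
0 → hit
9 → fault, evict 7, frames {5,0,9}
5 → hit
9 → hit
0 → hit
5 → hit
9 → hit
5 → hit
9 → hit
Page faults: 4.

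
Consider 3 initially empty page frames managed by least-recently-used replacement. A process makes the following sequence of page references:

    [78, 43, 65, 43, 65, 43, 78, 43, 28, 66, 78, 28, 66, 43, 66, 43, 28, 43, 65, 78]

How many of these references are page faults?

78 → miss, frames [78]
43 → miss, frames [78, 43]
65 → miss, frames [78, 43, 65]
43 → hit
65 → hit
43 → hit
78 → hit
43 → hit
28 → miss, evict 65, frames [78, 43, 28]
66 → miss, evict 78, frames [43, 28, 66]
78 → miss, evict 43, frames [28, 66, 78]
28 → hit
66 → hit
43 → miss, evict 78, frames [28, 66, 43]
66 → hit
43 → hit
28 → hit
43 → hit
65 → miss, evict 66, frames [28, 43, 65]
78 → miss, evict 28, frames [43, 65, 78]
Page faults: 9.

9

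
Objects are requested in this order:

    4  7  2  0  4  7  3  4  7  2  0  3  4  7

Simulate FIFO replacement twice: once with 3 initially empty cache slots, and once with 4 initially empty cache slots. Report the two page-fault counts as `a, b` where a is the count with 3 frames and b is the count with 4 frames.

11, 12

3 frames: F F F F F F F . . F F . F F → 11 faults.
4 frames: F F F F . . F F F F F F F F → 12 faults.
12 > 11: adding a frame increased faults — Belady's anomaly.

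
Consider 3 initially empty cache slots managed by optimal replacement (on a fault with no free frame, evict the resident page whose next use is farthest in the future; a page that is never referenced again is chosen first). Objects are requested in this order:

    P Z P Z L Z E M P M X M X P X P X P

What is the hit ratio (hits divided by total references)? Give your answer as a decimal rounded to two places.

P → miss, frames [P]
Z → miss, frames [P, Z]
P → hit
Z → hit
L → miss, frames [P, Z, L]
Z → hit
E → miss, evict L, frames [P, Z, E]
M → miss, evict E, frames [P, Z, M]
P → hit
M → hit
X → miss, evict Z, frames [P, M, X]
M → hit
X → hit
P → hit
X → hit
P → hit
X → hit
P → hit
Hits: 12 of 18 references → 12/18 = 0.6667.

0.67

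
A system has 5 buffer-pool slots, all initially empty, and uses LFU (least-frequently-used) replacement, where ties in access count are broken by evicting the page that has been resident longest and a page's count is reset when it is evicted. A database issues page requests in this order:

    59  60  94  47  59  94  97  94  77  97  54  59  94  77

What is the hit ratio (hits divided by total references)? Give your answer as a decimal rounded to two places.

59 → miss, frames (59)
60 → miss, frames (59 60)
94 → miss, frames (59 60 94)
47 → miss, frames (59 60 94 47)
59 → hit
94 → hit
97 → miss, frames (59 60 94 47 97)
94 → hit
77 → miss, evict 60, frames (59 94 47 97 77)
97 → hit
54 → miss, evict 47, frames (59 94 97 77 54)
59 → hit
94 → hit
77 → hit
Hits: 7 of 14 references → 7/14 = 0.5000.

0.50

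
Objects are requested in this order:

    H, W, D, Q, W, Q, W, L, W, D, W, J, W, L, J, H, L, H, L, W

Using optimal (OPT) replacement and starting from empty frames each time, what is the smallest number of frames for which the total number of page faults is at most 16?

f=1: 20 faults
f=2: 10 faults
f=3: 7 faults
f=4: 6 faults
f=5: 6 faults
f=6: 6 faults
Smallest f with faults ≤ 16 is 2.

2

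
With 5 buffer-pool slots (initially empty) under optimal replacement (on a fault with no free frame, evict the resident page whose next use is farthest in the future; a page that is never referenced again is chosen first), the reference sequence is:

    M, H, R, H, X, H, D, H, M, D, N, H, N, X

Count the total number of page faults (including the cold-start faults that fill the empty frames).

6

M → fault, frames (M)
H → fault, frames (M H)
R → fault, frames (M H R)
H → hit
X → fault, frames (M H R X)
H → hit
D → fault, frames (M H R X D)
H → hit
M → hit
D → hit
N → fault, evict D, frames (M H R X N)
H → hit
N → hit
X → hit
Page faults: 6.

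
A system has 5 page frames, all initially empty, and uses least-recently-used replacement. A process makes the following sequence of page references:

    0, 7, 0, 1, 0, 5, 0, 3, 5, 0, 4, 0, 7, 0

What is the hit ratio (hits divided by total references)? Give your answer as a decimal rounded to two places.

0 -> miss, frames [0]
7 -> miss, frames [0, 7]
0 -> hit
1 -> miss, frames [7, 0, 1]
0 -> hit
5 -> miss, frames [7, 1, 0, 5]
0 -> hit
3 -> miss, frames [7, 1, 5, 0, 3]
5 -> hit
0 -> hit
4 -> miss, evict 7, frames [1, 3, 5, 0, 4]
0 -> hit
7 -> miss, evict 1, frames [3, 5, 4, 0, 7]
0 -> hit
Hits: 7 of 14 references → 7/14 = 0.5000.

0.50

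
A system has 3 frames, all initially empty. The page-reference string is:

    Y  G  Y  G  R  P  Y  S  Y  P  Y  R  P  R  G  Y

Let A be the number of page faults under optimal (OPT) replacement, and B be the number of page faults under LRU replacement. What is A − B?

Under OPT: F F . . F F . F . . . F . . F . → 7 faults.
Under LRU: F F . . F F F F . . . F . . F F → 9 faults.
A − B = 7 − 9 = -2.

-2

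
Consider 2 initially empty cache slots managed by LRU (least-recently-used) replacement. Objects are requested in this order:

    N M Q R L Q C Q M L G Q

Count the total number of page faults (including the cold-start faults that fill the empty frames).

11

N -> miss, frames (N)
M -> miss, frames (N M)
Q -> miss, evict N, frames (M Q)
R -> miss, evict M, frames (Q R)
L -> miss, evict Q, frames (R L)
Q -> miss, evict R, frames (L Q)
C -> miss, evict L, frames (Q C)
Q -> hit
M -> miss, evict C, frames (Q M)
L -> miss, evict Q, frames (M L)
G -> miss, evict M, frames (L G)
Q -> miss, evict L, frames (G Q)
Page faults: 11.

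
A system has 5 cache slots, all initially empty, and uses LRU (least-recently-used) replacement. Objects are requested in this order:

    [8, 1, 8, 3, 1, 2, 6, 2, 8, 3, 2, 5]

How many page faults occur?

6

8 -> miss, frames (8)
1 -> miss, frames (8 1)
8 -> hit
3 -> miss, frames (1 8 3)
1 -> hit
2 -> miss, frames (8 3 1 2)
6 -> miss, frames (8 3 1 2 6)
2 -> hit
8 -> hit
3 -> hit
2 -> hit
5 -> miss, evict 1, frames (6 8 3 2 5)
Page faults: 6.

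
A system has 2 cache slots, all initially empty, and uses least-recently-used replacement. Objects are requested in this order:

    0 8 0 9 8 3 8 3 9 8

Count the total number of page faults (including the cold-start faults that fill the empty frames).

0 -> fault, frames {0}
8 -> fault, frames {0,8}
0 -> hit
9 -> fault, evict 8, frames {0,9}
8 -> fault, evict 0, frames {9,8}
3 -> fault, evict 9, frames {8,3}
8 -> hit
3 -> hit
9 -> fault, evict 8, frames {3,9}
8 -> fault, evict 3, frames {9,8}
Page faults: 7.

7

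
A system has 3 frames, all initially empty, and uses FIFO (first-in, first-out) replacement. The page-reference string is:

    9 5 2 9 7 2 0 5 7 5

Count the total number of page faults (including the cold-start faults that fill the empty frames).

6

9 → fault, frames (9)
5 → fault, frames (9 5)
2 → fault, frames (9 5 2)
9 → hit
7 → fault, evict 9, frames (5 2 7)
2 → hit
0 → fault, evict 5, frames (2 7 0)
5 → fault, evict 2, frames (7 0 5)
7 → hit
5 → hit
Page faults: 6.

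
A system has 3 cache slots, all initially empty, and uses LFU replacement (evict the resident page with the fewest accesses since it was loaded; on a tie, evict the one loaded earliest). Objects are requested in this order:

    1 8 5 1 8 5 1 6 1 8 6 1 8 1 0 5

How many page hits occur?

8

1 → miss, frames (1)
8 → miss, frames (1 8)
5 → miss, frames (1 8 5)
1 → hit
8 → hit
5 → hit
1 → hit
6 → miss, evict 8, frames (1 5 6)
1 → hit
8 → miss, evict 6, frames (1 5 8)
6 → miss, evict 8, frames (1 5 6)
1 → hit
8 → miss, evict 6, frames (1 5 8)
1 → hit
0 → miss, evict 8, frames (1 5 0)
5 → hit
Hits: 8.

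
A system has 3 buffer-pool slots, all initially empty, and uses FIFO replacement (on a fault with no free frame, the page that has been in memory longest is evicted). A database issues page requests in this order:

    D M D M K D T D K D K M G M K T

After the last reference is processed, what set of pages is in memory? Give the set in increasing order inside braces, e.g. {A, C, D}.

D → fault, frames {D}
M → fault, frames {D,M}
D → hit
M → hit
K → fault, frames {D,M,K}
D → hit
T → fault, evict D, frames {M,K,T}
D → fault, evict M, frames {K,T,D}
K → hit
D → hit
K → hit
M → fault, evict K, frames {T,D,M}
G → fault, evict T, frames {D,M,G}
M → hit
K → fault, evict D, frames {M,G,K}
T → fault, evict M, frames {G,K,T}

{G, K, T}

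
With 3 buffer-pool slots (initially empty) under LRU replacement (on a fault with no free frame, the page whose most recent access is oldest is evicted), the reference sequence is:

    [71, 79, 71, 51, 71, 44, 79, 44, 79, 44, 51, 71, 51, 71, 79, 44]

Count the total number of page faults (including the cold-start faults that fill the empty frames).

71 → fault, frames {71}
79 → fault, frames {71,79}
71 → hit
51 → fault, frames {79,71,51}
71 → hit
44 → fault, evict 79, frames {51,71,44}
79 → fault, evict 51, frames {71,44,79}
44 → hit
79 → hit
44 → hit
51 → fault, evict 71, frames {79,44,51}
71 → fault, evict 79, frames {44,51,71}
51 → hit
71 → hit
79 → fault, evict 44, frames {51,71,79}
44 → fault, evict 51, frames {71,79,44}
Page faults: 9.

9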